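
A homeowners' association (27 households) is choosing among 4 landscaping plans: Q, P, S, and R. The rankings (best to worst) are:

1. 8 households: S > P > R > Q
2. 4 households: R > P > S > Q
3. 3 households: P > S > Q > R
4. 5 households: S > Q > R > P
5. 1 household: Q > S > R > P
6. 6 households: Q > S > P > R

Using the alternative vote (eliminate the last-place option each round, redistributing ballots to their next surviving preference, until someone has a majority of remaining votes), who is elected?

Round 1: Q 7, P 3, S 13, R 4. Eliminate P.
Round 2: Q 7, S 16, R 4. S has a majority.

S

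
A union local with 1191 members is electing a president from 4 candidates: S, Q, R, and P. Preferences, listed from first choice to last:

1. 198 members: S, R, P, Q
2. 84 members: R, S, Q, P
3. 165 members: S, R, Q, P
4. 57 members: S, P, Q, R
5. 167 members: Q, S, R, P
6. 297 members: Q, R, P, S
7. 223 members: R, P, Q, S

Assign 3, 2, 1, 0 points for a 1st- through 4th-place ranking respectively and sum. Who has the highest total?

R

S: 198·3 + 84·2 + 165·3 + 57·3 + 167·2 + 297·0 + 223·0 = 1762
Q: 198·0 + 84·1 + 165·1 + 57·1 + 167·3 + 297·3 + 223·1 = 1921
R: 198·2 + 84·3 + 165·2 + 57·0 + 167·1 + 297·2 + 223·3 = 2408
P: 198·1 + 84·0 + 165·0 + 57·2 + 167·0 + 297·1 + 223·2 = 1055
R has the highest Borda score (2408).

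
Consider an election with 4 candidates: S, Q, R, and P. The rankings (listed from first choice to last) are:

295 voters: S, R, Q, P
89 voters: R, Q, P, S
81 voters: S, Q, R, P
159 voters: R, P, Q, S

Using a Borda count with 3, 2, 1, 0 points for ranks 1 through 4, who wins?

R

S: 295·3 + 89·0 + 81·3 + 159·0 = 1128
Q: 295·1 + 89·2 + 81·2 + 159·1 = 794
R: 295·2 + 89·3 + 81·1 + 159·3 = 1415
P: 295·0 + 89·1 + 81·0 + 159·2 = 407
R has the highest Borda score (1415).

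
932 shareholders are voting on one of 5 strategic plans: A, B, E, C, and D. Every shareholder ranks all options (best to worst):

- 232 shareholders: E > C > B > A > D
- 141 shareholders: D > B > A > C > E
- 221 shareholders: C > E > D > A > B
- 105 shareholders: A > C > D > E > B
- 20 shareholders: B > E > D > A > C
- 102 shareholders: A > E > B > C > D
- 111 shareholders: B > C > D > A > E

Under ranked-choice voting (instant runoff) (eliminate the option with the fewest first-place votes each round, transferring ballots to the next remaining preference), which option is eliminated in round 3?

E

Round 1: A 207, B 131, E 232, C 221, D 141. Eliminate B.
Round 2: A 207, E 252, C 332, D 141. Eliminate D.
Round 3: A 348, E 252, C 332. Eliminate E.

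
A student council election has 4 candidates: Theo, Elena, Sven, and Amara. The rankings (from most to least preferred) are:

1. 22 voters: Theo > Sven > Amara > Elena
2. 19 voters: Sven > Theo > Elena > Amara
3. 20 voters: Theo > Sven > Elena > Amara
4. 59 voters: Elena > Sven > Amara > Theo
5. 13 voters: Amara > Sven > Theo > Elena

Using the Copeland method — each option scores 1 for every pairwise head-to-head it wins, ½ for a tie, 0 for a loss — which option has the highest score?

Theo: beats Elena; loses to Sven and Amara → score 1.
Elena: beats Amara; loses to Theo and Sven → score 1.
Sven: beats Theo, Elena, and Amara → score 3.
Amara: beats Theo; loses to Elena and Sven → score 1.
Sven has the best pairwise record.

Sven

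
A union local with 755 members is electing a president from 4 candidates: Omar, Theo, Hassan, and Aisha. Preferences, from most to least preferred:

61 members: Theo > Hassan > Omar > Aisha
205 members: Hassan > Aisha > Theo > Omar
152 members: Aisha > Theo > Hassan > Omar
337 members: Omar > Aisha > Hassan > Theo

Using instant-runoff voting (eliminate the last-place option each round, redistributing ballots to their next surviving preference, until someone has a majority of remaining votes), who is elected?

Round 1: Omar 337, Theo 61, Hassan 205, Aisha 152. Eliminate Theo.
Round 2: Omar 337, Hassan 266, Aisha 152. Eliminate Aisha.
Round 3: Omar 337, Hassan 418. Hassan has a majority.

Hassan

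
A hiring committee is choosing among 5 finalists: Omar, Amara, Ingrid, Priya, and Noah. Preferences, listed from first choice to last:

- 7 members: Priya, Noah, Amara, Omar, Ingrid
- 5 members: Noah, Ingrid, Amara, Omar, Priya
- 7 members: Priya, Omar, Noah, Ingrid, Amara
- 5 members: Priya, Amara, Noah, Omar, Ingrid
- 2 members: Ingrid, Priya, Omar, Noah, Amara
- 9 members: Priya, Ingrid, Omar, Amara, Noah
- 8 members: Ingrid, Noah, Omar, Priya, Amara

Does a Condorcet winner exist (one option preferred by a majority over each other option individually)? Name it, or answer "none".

Priya

Priya vs Omar: 30–13 for Priya.
Priya vs Amara: 38–5 for Priya.
Priya vs Ingrid: 28–15 for Priya.
Priya vs Noah: 30–13 for Priya.
Priya beats every other option head-to-head.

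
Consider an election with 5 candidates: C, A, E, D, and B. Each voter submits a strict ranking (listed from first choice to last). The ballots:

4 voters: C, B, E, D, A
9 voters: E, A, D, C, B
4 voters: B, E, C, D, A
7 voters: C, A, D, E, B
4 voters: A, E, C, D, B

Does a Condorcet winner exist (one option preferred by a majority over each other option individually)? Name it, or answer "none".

E vs C: 17–11 for E.
E vs A: 17–11 for E.
E vs D: 21–7 for E.
E vs B: 20–8 for E.
E beats every other option head-to-head.

E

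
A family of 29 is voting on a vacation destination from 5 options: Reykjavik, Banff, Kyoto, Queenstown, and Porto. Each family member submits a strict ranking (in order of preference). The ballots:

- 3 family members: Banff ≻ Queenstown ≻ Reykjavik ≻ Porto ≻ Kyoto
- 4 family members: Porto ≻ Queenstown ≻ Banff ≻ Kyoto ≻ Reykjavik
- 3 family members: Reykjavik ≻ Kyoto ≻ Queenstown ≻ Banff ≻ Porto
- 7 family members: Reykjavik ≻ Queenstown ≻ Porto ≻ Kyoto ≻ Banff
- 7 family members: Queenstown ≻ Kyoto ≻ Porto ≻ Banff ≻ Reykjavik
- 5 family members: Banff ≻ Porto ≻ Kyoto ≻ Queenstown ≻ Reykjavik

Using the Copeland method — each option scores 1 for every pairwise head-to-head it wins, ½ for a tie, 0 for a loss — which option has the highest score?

Queenstown

Reykjavik: loses to Banff, Kyoto, Queenstown, and Porto → score 0.
Banff: beats Reykjavik; loses to Kyoto, Queenstown, and Porto → score 1.
Kyoto: beats Reykjavik and Banff; loses to Queenstown and Porto → score 2.
Queenstown: beats Reykjavik, Banff, Kyoto, and Porto → score 4.
Porto: beats Reykjavik, Banff, and Kyoto; loses to Queenstown → score 3.
Queenstown has the best pairwise record.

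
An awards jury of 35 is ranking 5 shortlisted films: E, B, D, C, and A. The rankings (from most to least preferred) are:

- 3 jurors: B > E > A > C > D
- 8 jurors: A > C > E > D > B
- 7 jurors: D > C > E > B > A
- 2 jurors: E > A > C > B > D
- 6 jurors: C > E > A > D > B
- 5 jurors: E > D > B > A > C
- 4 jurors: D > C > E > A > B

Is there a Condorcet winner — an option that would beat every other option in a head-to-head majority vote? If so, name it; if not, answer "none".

none

Checking pairwise contests:
C beats E 25–10.
E beats B 32–3.
E beats D 24–11.
A beats C 18–17.
E beats A 27–8.
Every option loses at least one head-to-head, so there is no Condorcet winner.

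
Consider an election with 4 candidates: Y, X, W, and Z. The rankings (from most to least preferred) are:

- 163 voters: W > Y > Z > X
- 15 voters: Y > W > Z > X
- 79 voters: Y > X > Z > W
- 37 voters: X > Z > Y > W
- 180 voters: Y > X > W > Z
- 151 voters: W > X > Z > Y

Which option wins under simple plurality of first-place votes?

W

First-place votes: Y 274, X 37, W 314, Z 0.
W has the most first-place votes.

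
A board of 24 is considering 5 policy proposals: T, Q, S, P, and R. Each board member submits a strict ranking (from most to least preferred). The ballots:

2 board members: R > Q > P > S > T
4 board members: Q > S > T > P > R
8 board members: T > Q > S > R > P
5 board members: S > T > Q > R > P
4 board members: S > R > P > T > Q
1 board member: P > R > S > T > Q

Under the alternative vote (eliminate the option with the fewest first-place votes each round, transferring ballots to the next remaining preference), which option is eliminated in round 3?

Q

Round 1: T 8, Q 4, S 9, P 1, R 2. Eliminate P.
Round 2: T 8, Q 4, S 9, R 3. Eliminate R.
Round 3: T 8, Q 6, S 10. Eliminate Q.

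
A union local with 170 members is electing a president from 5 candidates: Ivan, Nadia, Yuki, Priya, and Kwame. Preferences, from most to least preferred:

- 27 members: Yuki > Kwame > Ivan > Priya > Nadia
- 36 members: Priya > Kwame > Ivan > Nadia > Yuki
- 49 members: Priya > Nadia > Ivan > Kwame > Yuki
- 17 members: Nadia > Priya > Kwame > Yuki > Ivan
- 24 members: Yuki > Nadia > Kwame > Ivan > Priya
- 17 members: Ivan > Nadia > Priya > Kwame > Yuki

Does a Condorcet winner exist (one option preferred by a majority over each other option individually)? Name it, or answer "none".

Priya

Priya vs Ivan: 102–68 for Priya.
Priya vs Nadia: 112–58 for Priya.
Priya vs Yuki: 119–51 for Priya.
Priya vs Kwame: 119–51 for Priya.
Priya beats every other option head-to-head.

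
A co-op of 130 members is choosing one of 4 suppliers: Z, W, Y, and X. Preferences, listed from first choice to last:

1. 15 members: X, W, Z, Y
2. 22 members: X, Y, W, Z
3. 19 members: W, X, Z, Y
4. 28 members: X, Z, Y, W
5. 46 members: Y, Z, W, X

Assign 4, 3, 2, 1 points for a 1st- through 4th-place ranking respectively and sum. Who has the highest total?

Z: 15·2 + 22·1 + 19·2 + 28·3 + 46·3 = 312
W: 15·3 + 22·2 + 19·4 + 28·1 + 46·2 = 285
Y: 15·1 + 22·3 + 19·1 + 28·2 + 46·4 = 340
X: 15·4 + 22·4 + 19·3 + 28·4 + 46·1 = 363
X has the highest Borda score (363).

X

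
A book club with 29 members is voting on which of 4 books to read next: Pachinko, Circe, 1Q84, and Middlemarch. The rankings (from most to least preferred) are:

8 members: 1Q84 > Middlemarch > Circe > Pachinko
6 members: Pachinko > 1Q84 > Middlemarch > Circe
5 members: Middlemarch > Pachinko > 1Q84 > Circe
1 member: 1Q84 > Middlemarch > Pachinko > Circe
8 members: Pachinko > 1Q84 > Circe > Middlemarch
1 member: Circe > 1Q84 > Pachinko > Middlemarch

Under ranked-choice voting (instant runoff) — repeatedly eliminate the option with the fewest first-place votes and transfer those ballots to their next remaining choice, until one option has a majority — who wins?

Round 1: Pachinko 14, Circe 1, 1Q84 9, Middlemarch 5. Eliminate Circe.
Round 2: Pachinko 14, 1Q84 10, Middlemarch 5. Eliminate Middlemarch.
Round 3: Pachinko 19, 1Q84 10. Pachinko has a majority.

Pachinko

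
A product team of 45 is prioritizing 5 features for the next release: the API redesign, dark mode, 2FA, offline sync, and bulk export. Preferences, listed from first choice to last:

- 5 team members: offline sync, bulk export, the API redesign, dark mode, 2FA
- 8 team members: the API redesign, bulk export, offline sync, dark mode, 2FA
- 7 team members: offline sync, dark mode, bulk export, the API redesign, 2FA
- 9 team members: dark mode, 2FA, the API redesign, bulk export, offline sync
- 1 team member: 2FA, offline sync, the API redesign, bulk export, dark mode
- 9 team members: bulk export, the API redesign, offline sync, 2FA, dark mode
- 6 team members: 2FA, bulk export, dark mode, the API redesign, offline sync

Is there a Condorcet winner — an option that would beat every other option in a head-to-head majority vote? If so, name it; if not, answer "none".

bulk export

bulk export vs the API redesign: 27–18 for bulk export.
bulk export vs dark mode: 29–16 for bulk export.
bulk export vs 2FA: 29–16 for bulk export.
bulk export vs offline sync: 32–13 for bulk export.
bulk export beats every other option head-to-head.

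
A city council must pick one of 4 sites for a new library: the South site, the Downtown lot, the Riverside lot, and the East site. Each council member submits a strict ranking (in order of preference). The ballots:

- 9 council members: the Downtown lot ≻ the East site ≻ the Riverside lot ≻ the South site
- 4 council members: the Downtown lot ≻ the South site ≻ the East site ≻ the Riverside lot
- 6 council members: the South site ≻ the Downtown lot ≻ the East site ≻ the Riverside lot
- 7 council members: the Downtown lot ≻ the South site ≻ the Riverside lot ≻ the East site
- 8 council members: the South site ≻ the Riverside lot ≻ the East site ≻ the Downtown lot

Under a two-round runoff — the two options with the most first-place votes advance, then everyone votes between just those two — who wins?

Round 1 first-place votes: the South site 14, the Downtown lot 20, the Riverside lot 0, the East site 0.
the Downtown lot and the South site advance.
Runoff: the Downtown lot is preferred to the South site by 20 voters; the South site by 14.
the Downtown lot wins the runoff.

the Downtown lot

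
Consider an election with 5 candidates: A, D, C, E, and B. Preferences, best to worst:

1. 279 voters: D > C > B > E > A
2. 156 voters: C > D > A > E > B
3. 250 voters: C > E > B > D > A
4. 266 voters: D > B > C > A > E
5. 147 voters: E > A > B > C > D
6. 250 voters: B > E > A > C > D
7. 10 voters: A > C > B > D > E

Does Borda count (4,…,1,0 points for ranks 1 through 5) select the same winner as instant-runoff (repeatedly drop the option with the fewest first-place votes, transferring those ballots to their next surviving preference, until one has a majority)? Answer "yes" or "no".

Borda — scores: A 1559, D 2908, C 3420, E 2523, B 3170. Winner: C.
Instant-runoff — R1 A 10, D 545, C 406, E 147, B 250 (A out); R2 D 545, C 416, E 147, B 250 (E out); R3 D 545, C 416, B 397 (B out); R4 D 545, C 813 (C winner). Winner: C.
The two methods agree.

yes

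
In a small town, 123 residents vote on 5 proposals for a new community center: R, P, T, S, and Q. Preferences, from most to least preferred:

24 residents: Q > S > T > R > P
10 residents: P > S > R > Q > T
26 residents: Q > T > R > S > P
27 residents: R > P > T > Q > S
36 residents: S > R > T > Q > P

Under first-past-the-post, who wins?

First-place votes: R 27, P 10, T 0, S 36, Q 50.
Q has the most first-place votes.

Q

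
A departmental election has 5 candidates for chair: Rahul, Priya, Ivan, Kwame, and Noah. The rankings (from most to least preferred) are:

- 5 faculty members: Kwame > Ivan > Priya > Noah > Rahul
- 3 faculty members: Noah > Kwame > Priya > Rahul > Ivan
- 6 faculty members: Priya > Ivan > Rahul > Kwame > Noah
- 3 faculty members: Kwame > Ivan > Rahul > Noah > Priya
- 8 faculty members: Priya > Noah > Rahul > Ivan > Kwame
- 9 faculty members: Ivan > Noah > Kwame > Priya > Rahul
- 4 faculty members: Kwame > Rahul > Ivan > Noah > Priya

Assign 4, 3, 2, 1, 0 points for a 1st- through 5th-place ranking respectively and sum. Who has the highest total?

Ivan

Rahul: 5·0 + 3·1 + 6·2 + 3·2 + 8·2 + 9·0 + 4·3 = 49
Priya: 5·2 + 3·2 + 6·4 + 3·0 + 8·4 + 9·1 + 4·0 = 81
Ivan: 5·3 + 3·0 + 6·3 + 3·3 + 8·1 + 9·4 + 4·2 = 94
Kwame: 5·4 + 3·3 + 6·1 + 3·4 + 8·0 + 9·2 + 4·4 = 81
Noah: 5·1 + 3·4 + 6·0 + 3·1 + 8·3 + 9·3 + 4·1 = 75
Ivan has the highest Borda score (94).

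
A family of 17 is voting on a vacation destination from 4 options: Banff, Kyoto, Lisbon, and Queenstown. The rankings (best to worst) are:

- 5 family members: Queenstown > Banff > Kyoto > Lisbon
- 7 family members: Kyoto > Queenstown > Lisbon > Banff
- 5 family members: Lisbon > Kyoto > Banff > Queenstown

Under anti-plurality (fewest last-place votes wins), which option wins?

Kyoto

Last-place votes: Banff 7, Kyoto 0, Lisbon 5, Queenstown 5.
Kyoto is ranked last by the fewest voters, so Kyoto wins.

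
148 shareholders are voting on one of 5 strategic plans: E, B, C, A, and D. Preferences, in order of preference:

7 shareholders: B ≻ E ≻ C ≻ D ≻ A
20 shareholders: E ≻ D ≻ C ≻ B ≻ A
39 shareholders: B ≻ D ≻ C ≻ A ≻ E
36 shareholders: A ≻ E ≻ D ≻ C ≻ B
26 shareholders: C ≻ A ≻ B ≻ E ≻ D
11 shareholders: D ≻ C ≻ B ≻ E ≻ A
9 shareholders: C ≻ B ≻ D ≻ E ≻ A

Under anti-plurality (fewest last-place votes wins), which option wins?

Last-place votes: E 39, B 36, C 0, A 47, D 26.
C is ranked last by the fewest voters, so C wins.

C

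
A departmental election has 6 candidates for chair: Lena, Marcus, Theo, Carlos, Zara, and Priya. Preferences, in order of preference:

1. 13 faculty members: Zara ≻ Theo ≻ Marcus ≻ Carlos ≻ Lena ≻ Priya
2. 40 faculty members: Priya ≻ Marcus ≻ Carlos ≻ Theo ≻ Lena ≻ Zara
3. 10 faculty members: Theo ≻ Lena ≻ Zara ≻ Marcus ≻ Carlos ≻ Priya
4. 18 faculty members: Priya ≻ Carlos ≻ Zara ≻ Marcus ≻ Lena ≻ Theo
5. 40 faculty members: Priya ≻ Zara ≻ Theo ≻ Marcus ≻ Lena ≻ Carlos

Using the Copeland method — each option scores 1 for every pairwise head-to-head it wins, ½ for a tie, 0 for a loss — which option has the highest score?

Lena: loses to Marcus, Theo, Carlos, Zara, and Priya → score 0.
Marcus: beats Lena and Carlos; loses to Theo, Zara, and Priya → score 2.
Theo: beats Lena, Marcus, and Carlos; loses to Zara and Priya → score 3.
Carlos: beats Lena; loses to Marcus, Theo, Zara, and Priya → score 1.
Zara: beats Lena, Marcus, Theo, and Carlos; loses to Priya → score 4.
Priya: beats Lena, Marcus, Theo, Carlos, and Zara → score 5.
Priya has the best pairwise record.

Priya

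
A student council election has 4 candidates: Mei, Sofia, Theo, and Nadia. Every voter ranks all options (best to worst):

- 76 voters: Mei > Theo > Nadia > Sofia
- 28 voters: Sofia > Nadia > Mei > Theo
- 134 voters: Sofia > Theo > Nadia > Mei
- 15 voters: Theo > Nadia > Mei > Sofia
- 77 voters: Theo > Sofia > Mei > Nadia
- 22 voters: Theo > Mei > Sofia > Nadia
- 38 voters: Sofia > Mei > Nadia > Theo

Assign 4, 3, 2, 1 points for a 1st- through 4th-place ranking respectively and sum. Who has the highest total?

Sofia

Mei: 76·4 + 28·2 + 134·1 + 15·2 + 77·2 + 22·3 + 38·3 = 858
Sofia: 76·1 + 28·4 + 134·4 + 15·1 + 77·3 + 22·2 + 38·4 = 1166
Theo: 76·3 + 28·1 + 134·3 + 15·4 + 77·4 + 22·4 + 38·1 = 1152
Nadia: 76·2 + 28·3 + 134·2 + 15·3 + 77·1 + 22·1 + 38·2 = 724
Sofia has the highest Borda score (1166).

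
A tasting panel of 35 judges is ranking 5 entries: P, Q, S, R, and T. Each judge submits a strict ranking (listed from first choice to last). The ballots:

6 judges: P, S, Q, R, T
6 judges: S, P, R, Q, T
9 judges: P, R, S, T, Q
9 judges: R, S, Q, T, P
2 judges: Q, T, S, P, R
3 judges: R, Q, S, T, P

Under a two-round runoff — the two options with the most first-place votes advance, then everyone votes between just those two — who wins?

Round 1 first-place votes: P 15, Q 2, S 6, R 12, T 0.
P and R advance.
Runoff: P is preferred to R by 23 voters; R by 12.
P wins the runoff.

P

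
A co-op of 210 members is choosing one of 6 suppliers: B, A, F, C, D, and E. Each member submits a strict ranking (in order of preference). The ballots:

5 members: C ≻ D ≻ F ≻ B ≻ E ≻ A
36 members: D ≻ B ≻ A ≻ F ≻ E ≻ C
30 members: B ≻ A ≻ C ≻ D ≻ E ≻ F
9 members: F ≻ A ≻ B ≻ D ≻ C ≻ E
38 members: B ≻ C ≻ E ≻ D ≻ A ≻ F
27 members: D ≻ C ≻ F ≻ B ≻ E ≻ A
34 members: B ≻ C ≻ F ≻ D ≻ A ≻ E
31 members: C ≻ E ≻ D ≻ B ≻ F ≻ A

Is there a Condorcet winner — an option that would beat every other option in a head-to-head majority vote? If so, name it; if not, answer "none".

B

B vs A: 201–9 for B.
B vs F: 169–41 for B.
B vs C: 147–63 for B.
B vs D: 111–99 for B.
B vs E: 179–31 for B.
B beats every other option head-to-head.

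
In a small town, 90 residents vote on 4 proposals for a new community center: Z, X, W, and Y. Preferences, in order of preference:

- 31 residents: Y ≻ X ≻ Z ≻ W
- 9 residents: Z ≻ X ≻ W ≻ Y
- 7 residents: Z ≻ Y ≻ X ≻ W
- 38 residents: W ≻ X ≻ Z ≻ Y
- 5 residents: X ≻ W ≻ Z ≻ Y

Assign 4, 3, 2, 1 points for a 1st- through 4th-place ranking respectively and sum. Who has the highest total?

X

Z: 31·2 + 9·4 + 7·4 + 38·2 + 5·2 = 212
X: 31·3 + 9·3 + 7·2 + 38·3 + 5·4 = 268
W: 31·1 + 9·2 + 7·1 + 38·4 + 5·3 = 223
Y: 31·4 + 9·1 + 7·3 + 38·1 + 5·1 = 197
X has the highest Borda score (268).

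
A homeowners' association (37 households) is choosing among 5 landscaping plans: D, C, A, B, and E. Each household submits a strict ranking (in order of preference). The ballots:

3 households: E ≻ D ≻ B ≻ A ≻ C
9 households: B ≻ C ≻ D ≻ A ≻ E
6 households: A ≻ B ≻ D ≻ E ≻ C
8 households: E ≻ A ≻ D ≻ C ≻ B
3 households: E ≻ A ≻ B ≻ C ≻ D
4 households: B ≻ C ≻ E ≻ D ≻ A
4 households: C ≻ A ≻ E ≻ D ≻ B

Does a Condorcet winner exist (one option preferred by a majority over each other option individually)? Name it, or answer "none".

A vs D: 21–16 for A.
A vs C: 20–17 for A.
A vs B: 21–16 for A.
A vs E: 19–18 for A.
A beats every other option head-to-head.

A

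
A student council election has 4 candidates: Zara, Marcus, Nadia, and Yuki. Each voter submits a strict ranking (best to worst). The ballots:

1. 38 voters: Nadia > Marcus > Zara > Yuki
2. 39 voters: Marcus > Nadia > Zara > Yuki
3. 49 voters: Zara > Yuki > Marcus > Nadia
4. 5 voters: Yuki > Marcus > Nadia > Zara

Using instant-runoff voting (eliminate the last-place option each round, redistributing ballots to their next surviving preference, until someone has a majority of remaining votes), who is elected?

Round 1: Zara 49, Marcus 39, Nadia 38, Yuki 5. Eliminate Yuki.
Round 2: Zara 49, Marcus 44, Nadia 38. Eliminate Nadia.
Round 3: Zara 49, Marcus 82. Marcus has a majority.

Marcus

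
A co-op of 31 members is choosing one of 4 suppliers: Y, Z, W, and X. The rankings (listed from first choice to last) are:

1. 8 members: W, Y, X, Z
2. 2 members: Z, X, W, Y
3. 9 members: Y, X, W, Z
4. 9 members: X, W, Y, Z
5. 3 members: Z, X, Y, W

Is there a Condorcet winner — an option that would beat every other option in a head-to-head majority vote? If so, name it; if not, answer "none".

Checking pairwise contests:
W beats Y 19–12.
Y beats Z 26–5.
X beats W 23–8.
Y beats X 17–14.
Every option loses at least one head-to-head, so there is no Condorcet winner.

none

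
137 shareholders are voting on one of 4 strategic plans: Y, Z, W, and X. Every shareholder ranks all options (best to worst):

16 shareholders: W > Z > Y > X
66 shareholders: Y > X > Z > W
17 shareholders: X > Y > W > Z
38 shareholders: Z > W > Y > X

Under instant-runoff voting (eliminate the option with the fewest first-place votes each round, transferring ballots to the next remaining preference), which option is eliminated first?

W

Round 1: Y 66, Z 38, W 16, X 17. Eliminate W.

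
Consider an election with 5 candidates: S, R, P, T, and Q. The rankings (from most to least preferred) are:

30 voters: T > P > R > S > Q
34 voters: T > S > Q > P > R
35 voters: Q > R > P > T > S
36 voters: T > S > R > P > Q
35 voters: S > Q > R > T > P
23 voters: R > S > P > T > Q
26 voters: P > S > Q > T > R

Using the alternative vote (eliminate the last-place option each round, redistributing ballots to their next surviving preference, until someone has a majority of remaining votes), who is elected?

T

Round 1: S 35, R 23, P 26, T 100, Q 35. Eliminate R.
Round 2: S 58, P 26, T 100, Q 35. Eliminate P.
Round 3: S 84, T 100, Q 35. Eliminate Q.
Round 4: S 84, T 135. T has a majority.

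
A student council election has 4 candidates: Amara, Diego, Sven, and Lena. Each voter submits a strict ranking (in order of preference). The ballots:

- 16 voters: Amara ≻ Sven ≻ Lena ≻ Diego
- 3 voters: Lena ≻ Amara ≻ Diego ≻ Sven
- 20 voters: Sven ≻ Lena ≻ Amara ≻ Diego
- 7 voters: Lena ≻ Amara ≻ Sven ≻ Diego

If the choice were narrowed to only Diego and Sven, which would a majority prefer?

Voters preferring Diego to Sven: 3; preferring Sven to Diego: 43.
Sven wins the head-to-head.

Sven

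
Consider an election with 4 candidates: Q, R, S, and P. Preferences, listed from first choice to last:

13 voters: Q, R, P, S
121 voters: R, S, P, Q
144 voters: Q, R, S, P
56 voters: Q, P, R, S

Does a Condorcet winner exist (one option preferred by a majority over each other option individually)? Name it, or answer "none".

Q

Q vs R: 213–121 for Q.
Q vs S: 213–121 for Q.
Q vs P: 213–121 for Q.
Q beats every other option head-to-head.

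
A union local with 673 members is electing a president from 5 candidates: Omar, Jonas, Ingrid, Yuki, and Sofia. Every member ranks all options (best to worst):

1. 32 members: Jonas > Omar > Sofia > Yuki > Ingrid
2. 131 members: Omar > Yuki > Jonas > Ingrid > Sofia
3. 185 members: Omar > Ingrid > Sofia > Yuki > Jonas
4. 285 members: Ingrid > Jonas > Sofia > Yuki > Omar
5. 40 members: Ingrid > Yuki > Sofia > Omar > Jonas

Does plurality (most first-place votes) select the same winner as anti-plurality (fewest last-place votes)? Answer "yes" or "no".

no

Plurality — first-place votes: Omar 316, Jonas 32, Ingrid 325, Yuki 0, Sofia 0. Winner: Ingrid.
Anti-plurality — last-place votes: Omar 285, Jonas 225, Ingrid 32, Yuki 0, Sofia 131. Winner: Yuki.
The two methods disagree.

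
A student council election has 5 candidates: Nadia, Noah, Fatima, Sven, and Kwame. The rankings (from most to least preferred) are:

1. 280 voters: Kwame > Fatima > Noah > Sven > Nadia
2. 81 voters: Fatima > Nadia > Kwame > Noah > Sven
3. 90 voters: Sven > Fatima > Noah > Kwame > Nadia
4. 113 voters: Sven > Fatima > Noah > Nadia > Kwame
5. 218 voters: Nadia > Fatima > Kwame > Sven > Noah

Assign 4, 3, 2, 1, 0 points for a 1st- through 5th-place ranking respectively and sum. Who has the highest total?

Nadia: 280·0 + 81·3 + 90·0 + 113·1 + 218·4 = 1228
Noah: 280·2 + 81·1 + 90·2 + 113·2 + 218·0 = 1047
Fatima: 280·3 + 81·4 + 90·3 + 113·3 + 218·3 = 2427
Sven: 280·1 + 81·0 + 90·4 + 113·4 + 218·1 = 1310
Kwame: 280·4 + 81·2 + 90·1 + 113·0 + 218·2 = 1808
Fatima has the highest Borda score (2427).

Fatima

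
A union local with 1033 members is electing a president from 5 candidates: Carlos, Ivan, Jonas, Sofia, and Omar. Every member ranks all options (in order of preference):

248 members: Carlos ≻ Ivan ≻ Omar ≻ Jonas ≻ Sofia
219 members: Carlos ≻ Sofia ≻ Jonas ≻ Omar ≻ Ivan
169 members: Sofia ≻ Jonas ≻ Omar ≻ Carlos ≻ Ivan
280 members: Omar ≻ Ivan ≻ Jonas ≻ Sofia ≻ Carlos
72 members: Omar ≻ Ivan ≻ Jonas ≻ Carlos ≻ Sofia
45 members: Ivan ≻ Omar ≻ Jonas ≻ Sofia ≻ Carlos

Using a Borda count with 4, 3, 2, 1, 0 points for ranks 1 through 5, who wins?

Omar

Carlos: 248·4 + 219·4 + 169·1 + 280·0 + 72·1 + 45·0 = 2109
Ivan: 248·3 + 219·0 + 169·0 + 280·3 + 72·3 + 45·4 = 1980
Jonas: 248·1 + 219·2 + 169·3 + 280·2 + 72·2 + 45·2 = 1987
Sofia: 248·0 + 219·3 + 169·4 + 280·1 + 72·0 + 45·1 = 1658
Omar: 248·2 + 219·1 + 169·2 + 280·4 + 72·4 + 45·3 = 2596
Omar has the highest Borda score (2596).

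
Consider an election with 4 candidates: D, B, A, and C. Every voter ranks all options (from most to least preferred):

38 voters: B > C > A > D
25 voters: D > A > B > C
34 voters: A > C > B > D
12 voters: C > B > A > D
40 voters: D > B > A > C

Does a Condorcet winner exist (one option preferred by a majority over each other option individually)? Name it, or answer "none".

B vs D: 84–65 for B.
B vs A: 90–59 for B.
B vs C: 103–46 for B.
B beats every other option head-to-head.

B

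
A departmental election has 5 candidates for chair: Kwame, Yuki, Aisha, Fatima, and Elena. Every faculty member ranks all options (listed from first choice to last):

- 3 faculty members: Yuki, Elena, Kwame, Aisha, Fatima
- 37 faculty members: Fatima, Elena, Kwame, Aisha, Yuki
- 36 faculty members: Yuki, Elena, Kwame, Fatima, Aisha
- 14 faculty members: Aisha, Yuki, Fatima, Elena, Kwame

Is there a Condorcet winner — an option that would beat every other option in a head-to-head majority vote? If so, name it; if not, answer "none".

none

Checking pairwise contests:
Yuki beats Kwame 53–37.
Aisha beats Yuki 51–39.
Kwame beats Aisha 76–14.
Yuki beats Fatima 53–37.
Yuki beats Elena 53–37.
Every option loses at least one head-to-head, so there is no Condorcet winner.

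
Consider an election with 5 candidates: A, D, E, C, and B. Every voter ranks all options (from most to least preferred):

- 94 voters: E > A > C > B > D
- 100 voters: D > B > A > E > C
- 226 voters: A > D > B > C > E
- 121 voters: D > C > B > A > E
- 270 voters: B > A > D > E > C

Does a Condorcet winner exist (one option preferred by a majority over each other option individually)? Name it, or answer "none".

Checking pairwise contests:
B beats A 491–320.
A beats D 590–221.
A beats E 717–94.
A beats C 690–121.
D beats B 447–364.
Every option loses at least one head-to-head, so there is no Condorcet winner.

none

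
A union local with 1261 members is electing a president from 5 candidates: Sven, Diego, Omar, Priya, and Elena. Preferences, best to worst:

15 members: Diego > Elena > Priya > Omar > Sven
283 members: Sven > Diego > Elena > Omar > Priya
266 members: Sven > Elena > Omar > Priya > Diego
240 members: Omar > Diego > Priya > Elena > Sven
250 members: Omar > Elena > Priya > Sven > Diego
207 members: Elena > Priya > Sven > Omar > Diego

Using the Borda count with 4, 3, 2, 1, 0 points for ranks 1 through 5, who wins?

Sven: 15·0 + 283·4 + 266·4 + 240·0 + 250·1 + 207·2 = 2860
Diego: 15·4 + 283·3 + 266·0 + 240·3 + 250·0 + 207·0 = 1629
Omar: 15·1 + 283·1 + 266·2 + 240·4 + 250·4 + 207·1 = 2997
Priya: 15·2 + 283·0 + 266·1 + 240·2 + 250·2 + 207·3 = 1897
Elena: 15·3 + 283·2 + 266·3 + 240·1 + 250·3 + 207·4 = 3227
Elena has the highest Borda score (3227).

Elena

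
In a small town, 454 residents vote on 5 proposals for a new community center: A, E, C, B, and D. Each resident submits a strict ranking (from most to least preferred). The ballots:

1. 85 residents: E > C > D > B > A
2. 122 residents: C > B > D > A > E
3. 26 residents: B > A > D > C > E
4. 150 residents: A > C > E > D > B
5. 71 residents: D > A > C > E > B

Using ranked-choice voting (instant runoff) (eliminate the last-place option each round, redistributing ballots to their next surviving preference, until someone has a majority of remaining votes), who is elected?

Round 1: A 150, E 85, C 122, B 26, D 71. Eliminate B.
Round 2: A 176, E 85, C 122, D 71. Eliminate D.
Round 3: A 247, E 85, C 122. A has a majority.

A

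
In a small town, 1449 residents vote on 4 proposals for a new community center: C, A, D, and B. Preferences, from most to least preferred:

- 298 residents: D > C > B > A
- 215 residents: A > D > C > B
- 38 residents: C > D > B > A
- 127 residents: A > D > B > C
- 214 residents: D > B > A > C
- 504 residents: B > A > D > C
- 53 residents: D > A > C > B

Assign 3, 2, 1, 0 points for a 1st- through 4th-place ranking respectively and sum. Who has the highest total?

C: 298·2 + 215·1 + 38·3 + 127·0 + 214·0 + 504·0 + 53·1 = 978
A: 298·0 + 215·3 + 38·0 + 127·3 + 214·1 + 504·2 + 53·2 = 2354
D: 298·3 + 215·2 + 38·2 + 127·2 + 214·3 + 504·1 + 53·3 = 2959
B: 298·1 + 215·0 + 38·1 + 127·1 + 214·2 + 504·3 + 53·0 = 2403
D has the highest Borda score (2959).

D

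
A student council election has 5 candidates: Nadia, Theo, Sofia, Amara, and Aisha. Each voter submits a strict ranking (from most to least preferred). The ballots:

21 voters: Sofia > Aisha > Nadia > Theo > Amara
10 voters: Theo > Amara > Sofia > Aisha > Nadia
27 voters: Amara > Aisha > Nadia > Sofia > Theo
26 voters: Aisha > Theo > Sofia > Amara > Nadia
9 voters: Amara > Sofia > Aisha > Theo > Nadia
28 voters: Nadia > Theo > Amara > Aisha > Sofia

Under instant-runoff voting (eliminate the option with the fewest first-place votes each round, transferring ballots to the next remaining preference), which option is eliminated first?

Round 1: Nadia 28, Theo 10, Sofia 21, Amara 36, Aisha 26. Eliminate Theo.

Theo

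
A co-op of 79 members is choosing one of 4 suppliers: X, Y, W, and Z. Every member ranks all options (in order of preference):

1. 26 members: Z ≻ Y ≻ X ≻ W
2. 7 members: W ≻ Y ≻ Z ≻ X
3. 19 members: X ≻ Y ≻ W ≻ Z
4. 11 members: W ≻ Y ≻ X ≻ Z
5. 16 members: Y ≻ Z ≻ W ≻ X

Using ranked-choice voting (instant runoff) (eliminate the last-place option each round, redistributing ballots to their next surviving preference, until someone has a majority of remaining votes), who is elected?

Round 1: X 19, Y 16, W 18, Z 26. Eliminate Y.
Round 2: X 19, W 18, Z 42. Z has a majority.

Z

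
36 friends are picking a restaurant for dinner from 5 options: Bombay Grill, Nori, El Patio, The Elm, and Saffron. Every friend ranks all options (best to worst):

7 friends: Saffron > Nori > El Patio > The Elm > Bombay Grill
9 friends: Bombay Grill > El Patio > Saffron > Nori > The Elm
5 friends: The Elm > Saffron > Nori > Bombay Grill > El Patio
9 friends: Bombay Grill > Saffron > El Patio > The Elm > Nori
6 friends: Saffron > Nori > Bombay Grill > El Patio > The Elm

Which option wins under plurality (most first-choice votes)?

Bombay Grill

First-place votes: Bombay Grill 18, Nori 0, El Patio 0, The Elm 5, Saffron 13.
Bombay Grill has the most first-place votes.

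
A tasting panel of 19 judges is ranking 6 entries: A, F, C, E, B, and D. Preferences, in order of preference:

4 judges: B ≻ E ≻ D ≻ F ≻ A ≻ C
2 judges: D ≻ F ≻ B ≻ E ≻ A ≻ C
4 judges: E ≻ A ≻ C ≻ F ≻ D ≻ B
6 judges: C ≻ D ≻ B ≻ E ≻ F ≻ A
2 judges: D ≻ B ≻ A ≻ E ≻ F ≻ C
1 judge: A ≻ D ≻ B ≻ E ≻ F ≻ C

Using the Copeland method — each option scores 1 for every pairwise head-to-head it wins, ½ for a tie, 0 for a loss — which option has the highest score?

A: beats C; loses to F, E, B, and D → score 1.
F: beats A; loses to C, E, B, and D → score 1.
C: beats F, B, and D; loses to A and E → score 3.
E: beats A, F, and C; loses to B and D → score 3.
B: beats A, F, and E; loses to C and D → score 3.
D: beats A, F, E, and B; loses to C → score 4.
D has the best pairwise record.

D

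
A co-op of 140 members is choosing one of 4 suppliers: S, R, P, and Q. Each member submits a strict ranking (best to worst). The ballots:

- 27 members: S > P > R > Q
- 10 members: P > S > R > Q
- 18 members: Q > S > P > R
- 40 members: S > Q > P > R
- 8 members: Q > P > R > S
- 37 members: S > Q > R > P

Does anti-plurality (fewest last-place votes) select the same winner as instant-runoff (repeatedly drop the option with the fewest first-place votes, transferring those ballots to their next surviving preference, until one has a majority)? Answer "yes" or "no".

Anti-plurality — last-place votes: S 8, R 58, P 37, Q 37. Winner: S.
Instant-runoff — R1 S 104, R 0, P 10, Q 26 (S winner). Winner: S.
The two methods agree.

yes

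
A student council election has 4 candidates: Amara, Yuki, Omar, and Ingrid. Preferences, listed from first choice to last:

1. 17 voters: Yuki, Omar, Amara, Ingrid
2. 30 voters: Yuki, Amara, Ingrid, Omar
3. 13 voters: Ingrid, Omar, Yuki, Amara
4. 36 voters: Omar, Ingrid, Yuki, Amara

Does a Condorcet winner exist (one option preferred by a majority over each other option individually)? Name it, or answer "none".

Omar

Omar vs Amara: 66–30 for Omar.
Omar vs Yuki: 49–47 for Omar.
Omar vs Ingrid: 53–43 for Omar.
Omar beats every other option head-to-head.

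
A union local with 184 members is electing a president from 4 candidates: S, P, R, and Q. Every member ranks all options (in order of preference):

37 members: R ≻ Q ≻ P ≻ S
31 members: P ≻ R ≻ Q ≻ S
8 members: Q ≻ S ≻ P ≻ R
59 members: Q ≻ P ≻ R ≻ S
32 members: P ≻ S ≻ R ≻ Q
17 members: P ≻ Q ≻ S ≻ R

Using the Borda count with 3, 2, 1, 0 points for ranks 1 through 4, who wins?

P

S: 37·0 + 31·0 + 8·2 + 59·0 + 32·2 + 17·1 = 97
P: 37·1 + 31·3 + 8·1 + 59·2 + 32·3 + 17·3 = 403
R: 37·3 + 31·2 + 8·0 + 59·1 + 32·1 + 17·0 = 264
Q: 37·2 + 31·1 + 8·3 + 59·3 + 32·0 + 17·2 = 340
P has the highest Borda score (403).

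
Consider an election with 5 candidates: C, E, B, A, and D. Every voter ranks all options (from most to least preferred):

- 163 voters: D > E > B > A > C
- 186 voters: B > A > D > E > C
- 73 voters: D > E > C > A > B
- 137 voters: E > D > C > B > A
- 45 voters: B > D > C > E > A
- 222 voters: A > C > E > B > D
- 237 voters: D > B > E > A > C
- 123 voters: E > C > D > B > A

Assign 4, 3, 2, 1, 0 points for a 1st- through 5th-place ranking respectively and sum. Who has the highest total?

D

C: 163·0 + 186·0 + 73·2 + 137·2 + 45·2 + 222·3 + 237·0 + 123·3 = 1545
E: 163·3 + 186·1 + 73·3 + 137·4 + 45·1 + 222·2 + 237·2 + 123·4 = 2897
B: 163·2 + 186·4 + 73·0 + 137·1 + 45·4 + 222·1 + 237·3 + 123·1 = 2443
A: 163·1 + 186·3 + 73·1 + 137·0 + 45·0 + 222·4 + 237·1 + 123·0 = 1919
D: 163·4 + 186·2 + 73·4 + 137·3 + 45·3 + 222·0 + 237·4 + 123·2 = 3056
D has the highest Borda score (3056).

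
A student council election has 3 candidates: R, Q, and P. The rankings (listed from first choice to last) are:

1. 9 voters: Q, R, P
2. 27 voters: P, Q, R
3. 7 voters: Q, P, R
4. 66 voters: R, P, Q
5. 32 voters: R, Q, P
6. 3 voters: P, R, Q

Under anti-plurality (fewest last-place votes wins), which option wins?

R

Last-place votes: R 34, Q 69, P 41.
R is ranked last by the fewest voters, so R wins.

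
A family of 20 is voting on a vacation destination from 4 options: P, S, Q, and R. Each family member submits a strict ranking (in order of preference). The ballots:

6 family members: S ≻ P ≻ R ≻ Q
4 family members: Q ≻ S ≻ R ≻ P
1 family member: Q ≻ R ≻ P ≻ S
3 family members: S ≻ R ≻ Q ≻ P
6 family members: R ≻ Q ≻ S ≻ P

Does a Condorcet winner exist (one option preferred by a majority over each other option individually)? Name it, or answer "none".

Checking pairwise contests:
S beats P 19–1.
Q beats S 11–9.
R beats Q 15–5.
S beats R 13–7.
Every option loses at least one head-to-head, so there is no Condorcet winner.

none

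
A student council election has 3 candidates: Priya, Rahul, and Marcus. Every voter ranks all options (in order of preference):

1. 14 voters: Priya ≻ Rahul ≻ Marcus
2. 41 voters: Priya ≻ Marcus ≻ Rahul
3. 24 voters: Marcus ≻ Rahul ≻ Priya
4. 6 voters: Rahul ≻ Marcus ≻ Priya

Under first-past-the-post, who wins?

First-place votes: Priya 55, Rahul 6, Marcus 24.
Priya has the most first-place votes.

Priya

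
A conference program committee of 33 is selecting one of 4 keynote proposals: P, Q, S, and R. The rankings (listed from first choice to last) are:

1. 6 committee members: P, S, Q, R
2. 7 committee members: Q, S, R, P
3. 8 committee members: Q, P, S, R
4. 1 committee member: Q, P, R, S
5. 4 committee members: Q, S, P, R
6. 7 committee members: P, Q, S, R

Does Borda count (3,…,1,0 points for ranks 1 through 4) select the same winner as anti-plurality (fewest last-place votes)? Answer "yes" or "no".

yes

Borda — scores: P 61, Q 80, S 49, R 8. Winner: Q.
Anti-plurality — last-place votes: P 7, Q 0, S 1, R 25. Winner: Q.
The two methods agree.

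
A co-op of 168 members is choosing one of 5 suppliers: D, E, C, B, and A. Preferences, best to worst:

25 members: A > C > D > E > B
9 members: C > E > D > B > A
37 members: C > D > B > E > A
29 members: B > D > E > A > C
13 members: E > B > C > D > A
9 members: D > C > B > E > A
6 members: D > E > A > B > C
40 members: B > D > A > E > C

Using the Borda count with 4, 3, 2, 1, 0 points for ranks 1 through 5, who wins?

D: 25·2 + 9·2 + 37·3 + 29·3 + 13·1 + 9·4 + 6·4 + 40·3 = 459
E: 25·1 + 9·3 + 37·1 + 29·2 + 13·4 + 9·1 + 6·3 + 40·1 = 266
C: 25·3 + 9·4 + 37·4 + 29·0 + 13·2 + 9·3 + 6·0 + 40·0 = 312
B: 25·0 + 9·1 + 37·2 + 29·4 + 13·3 + 9·2 + 6·1 + 40·4 = 422
A: 25·4 + 9·0 + 37·0 + 29·1 + 13·0 + 9·0 + 6·2 + 40·2 = 221
D has the highest Borda score (459).

D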